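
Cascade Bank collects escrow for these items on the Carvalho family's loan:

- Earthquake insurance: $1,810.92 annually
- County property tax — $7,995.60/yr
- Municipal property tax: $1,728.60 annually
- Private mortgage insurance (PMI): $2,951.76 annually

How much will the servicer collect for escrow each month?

Earthquake insurance — $1,810.92/yr
County property tax — $7,995.60/yr
Municipal property tax — $1,728.60/yr
Private mortgage insurance (PMI) — $2,951.76/yr
Combined annual = $14,486.88
Monthly = $14,486.88 / 12 = $1,207.24

$1,207.24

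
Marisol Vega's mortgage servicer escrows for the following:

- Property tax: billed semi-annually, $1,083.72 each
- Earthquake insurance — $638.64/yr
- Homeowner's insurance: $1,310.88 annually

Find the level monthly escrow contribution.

Property tax — $1,083.72 × 2 = $2,167.44 annually
Earthquake insurance — $638.64 annually
Homeowner's insurance — $1,310.88 annually
Annual escrow total = $2,167.44 + $638.64 + $1,310.88 = $4,116.96
Monthly = $4,116.96 ÷ 12 = $343.08

$343.08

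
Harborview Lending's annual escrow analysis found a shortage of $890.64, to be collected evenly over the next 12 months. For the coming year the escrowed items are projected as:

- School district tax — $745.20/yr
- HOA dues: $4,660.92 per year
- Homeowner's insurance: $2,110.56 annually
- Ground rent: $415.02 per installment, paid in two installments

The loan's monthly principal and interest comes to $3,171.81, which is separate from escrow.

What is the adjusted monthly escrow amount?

School district tax — $745.20 per year
HOA dues — $4,660.92 per year
Homeowner's insurance — $2,110.56 per year
Ground rent — $415.02 × 2 = $830.04 per year
Combined annual = $745.20 + $4,660.92 + $2,110.56 + $830.04 = $8,346.72
Base monthly escrow = $8,346.72 / 12 = $695.56
Monthly shortage recovery: $890.64 / 12 = $74.22
New monthly escrow = $695.56 + $74.22 = $769.78

$769.78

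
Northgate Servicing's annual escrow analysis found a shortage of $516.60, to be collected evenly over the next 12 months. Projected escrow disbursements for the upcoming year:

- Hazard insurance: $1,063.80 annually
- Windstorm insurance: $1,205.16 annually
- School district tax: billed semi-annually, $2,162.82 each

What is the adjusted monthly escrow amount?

$592.60

Hazard insurance: $1,063.80
Windstorm insurance: $1,205.16
School district tax: $2,162.82 × 2 = $4,325.64
Total annual escrow = $1,063.80 + $1,205.16 + $4,325.64 = $6,594.60
Monthly escrow = $6,594.60 / 12 = $549.55
Shortage spread = $516.60 / 12 = $43.05/mo
Adjusted monthly = $549.55 + $43.05 = $592.60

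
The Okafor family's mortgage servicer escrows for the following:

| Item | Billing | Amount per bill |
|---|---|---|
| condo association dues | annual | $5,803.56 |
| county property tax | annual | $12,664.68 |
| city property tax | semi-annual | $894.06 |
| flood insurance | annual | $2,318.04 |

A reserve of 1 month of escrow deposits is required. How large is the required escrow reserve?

Condo association dues — $5,803.56 annually
County property tax — $12,664.68 annually
City property tax — $894.06 × 2 = $1,788.12 annually
Flood insurance — $2,318.04 annually
Annual escrow total = $5,803.56 + $12,664.68 + $1,788.12 + $2,318.04 = $22,574.40
Monthly escrow = $22,574.40 / 12 = $1,881.20
Required cushion = 1 × $1,881.20 = $1,881.20

$1,881.20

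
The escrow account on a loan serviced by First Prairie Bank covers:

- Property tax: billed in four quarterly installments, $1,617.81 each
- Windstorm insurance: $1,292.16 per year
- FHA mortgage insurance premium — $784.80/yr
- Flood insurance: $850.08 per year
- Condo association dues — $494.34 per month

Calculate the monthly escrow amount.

$1,277.53

Property tax: $1,617.81 × 4 = $6,471.24
Windstorm insurance: $1,292.16
FHA mortgage insurance premium: $784.80
Flood insurance: $850.08
Condo association dues: $494.34 × 12 = $5,932.08
Total per year = $6,471.24 + $1,292.16 + $784.80 + $850.08 + $5,932.08 = $15,330.36
Per month = $15,330.36 ÷ 12 = $1,277.53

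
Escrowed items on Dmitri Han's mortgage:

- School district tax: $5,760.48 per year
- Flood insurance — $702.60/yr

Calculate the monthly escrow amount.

School district tax — $5,760.48
Flood insurance — $702.60
Total annual escrow = $5,760.48 + $702.60 = $6,463.08
Base monthly escrow = $6,463.08 ÷ 12 = $538.59

$538.59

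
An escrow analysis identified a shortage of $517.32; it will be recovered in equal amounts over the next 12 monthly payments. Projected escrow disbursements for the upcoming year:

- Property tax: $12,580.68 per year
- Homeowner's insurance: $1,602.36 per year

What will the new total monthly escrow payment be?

Property tax = $12,580.68
Homeowner's insurance = $1,602.36
Total per year = $12,580.68 + $1,602.36 = $14,183.04
Monthly escrow = $14,183.04 / 12 = $1,181.92
Shortage spread = $517.32 ÷ 12 = $43.11/mo
New monthly escrow = $1,181.92 + $43.11 = $1,225.03

$1,225.03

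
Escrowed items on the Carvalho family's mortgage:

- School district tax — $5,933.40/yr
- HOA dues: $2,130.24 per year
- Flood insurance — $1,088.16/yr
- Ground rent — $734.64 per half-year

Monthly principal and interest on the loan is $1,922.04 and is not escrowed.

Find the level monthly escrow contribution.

School district tax = $5,933.40/yr
HOA dues = $2,130.24/yr
Flood insurance = $1,088.16/yr
Ground rent = $734.64 × 2 = $1,469.28/yr
Total per year = $5,933.40 + $2,130.24 + $1,088.16 + $1,469.28 = $10,621.08
Monthly = $10,621.08 / 12 = $885.09

$885.09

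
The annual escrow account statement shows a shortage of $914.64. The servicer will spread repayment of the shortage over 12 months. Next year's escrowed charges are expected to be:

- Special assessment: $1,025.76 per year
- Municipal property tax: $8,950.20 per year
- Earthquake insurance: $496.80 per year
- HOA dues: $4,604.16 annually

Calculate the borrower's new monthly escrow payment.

Special assessment: $1,025.76 annually
Municipal property tax: $8,950.20 annually
Earthquake insurance: $496.80 annually
HOA dues: $4,604.16 annually
Combined annual = $1,025.76 + $8,950.20 + $496.80 + $4,604.16 = $15,076.92
Base monthly escrow = $15,076.92 / 12 = $1,256.41
Shortage spread = $914.64 ÷ 12 = $76.22/mo
New monthly escrow = $1,256.41 + $76.22 = $1,332.63

$1,332.63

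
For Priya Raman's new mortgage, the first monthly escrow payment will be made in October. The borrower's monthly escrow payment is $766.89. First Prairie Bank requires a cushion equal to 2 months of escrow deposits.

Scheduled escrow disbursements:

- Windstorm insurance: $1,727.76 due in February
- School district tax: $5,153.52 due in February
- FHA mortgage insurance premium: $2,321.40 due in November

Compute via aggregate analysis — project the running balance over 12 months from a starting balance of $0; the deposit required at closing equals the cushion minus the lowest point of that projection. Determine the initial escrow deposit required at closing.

$6,902.01

Cushion = 2 × $766.89 = $1,533.78
Trial balance (start $0, +$766.89 each month, − disbursements):
  Oct: +$766.89 → $766.89
  Nov: +$766.89 − $2,321.40 → -$787.62
  Dec: +$766.89 → -$20.73
  Jan: +$766.89 → $746.16
  Feb: +$766.89 − $6,881.28 → -$5,368.23
  Mar: +$766.89 → -$4,601.34
  Apr: +$766.89 → -$3,834.45
  May: +$766.89 → -$3,067.56
  Jun: +$766.89 → -$2,300.67
  Jul: +$766.89 → -$1,533.78
  Aug: +$766.89 → -$766.89
  Sep: +$766.89 → $0.00
Lowest trial balance = -$5,368.23 (Feb)
Initial deposit = cushion − low point = $1,533.78 − (-$5,368.23) = $6,902.01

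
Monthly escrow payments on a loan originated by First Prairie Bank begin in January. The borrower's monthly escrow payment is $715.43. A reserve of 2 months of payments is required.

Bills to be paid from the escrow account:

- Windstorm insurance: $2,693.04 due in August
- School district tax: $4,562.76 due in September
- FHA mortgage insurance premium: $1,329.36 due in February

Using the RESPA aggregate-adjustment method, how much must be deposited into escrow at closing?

Cushion = 2 × $715.43 = $1,430.86
Trial balance (start $0, +$715.43 each month, − disbursements):
  Jan: +$715.43 → $715.43
  Feb: +$715.43 − $1,329.36 → $101.50
  Mar: +$715.43 → $816.93
  Apr: +$715.43 → $1,532.36
  May: +$715.43 → $2,247.79
  Jun: +$715.43 → $2,963.22
  Jul: +$715.43 → $3,678.65
  Aug: +$715.43 − $2,693.04 → $1,701.04
  Sep: +$715.43 − $4,562.76 → -$2,146.29
  Oct: +$715.43 → -$1,430.86
  Nov: +$715.43 → -$715.43
  Dec: +$715.43 → $0.00
Lowest trial balance = -$2,146.29 (Sep)
Initial deposit = cushion − low point = $1,430.86 − (-$2,146.29) = $3,577.15

$3,577.15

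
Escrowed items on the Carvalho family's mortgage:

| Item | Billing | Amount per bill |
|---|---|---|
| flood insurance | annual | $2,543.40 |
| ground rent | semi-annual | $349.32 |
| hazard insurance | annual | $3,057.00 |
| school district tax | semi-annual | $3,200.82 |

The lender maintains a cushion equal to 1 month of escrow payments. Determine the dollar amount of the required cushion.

Flood insurance = $2,543.40/yr
Ground rent = $349.32 × 2 = $698.64/yr
Hazard insurance = $3,057.00/yr
School district tax = $3,200.82 × 2 = $6,401.64/yr
Total per year = $12,700.68
Monthly = $12,700.68 / 12 = $1,058.39
Cushion = 1 × $1,058.39 = $1,058.39

$1,058.39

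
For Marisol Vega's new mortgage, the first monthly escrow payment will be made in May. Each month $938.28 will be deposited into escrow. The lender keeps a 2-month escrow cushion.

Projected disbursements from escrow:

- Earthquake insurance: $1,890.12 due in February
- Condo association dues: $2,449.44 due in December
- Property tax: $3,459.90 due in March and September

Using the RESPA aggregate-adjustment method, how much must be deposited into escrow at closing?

Cushion = 2 × $938.28 = $1,876.56
Trial balance (start $0, +$938.28 each month, − disbursements):
  May: +$938.28 → $938.28
  Jun: +$938.28 → $1,876.56
  Jul: +$938.28 → $2,814.84
  Aug: +$938.28 → $3,753.12
  Sep: +$938.28 − $3,459.90 → $1,231.50
  Oct: +$938.28 → $2,169.78
  Nov: +$938.28 → $3,108.06
  Dec: +$938.28 − $2,449.44 → $1,596.90
  Jan: +$938.28 → $2,535.18
  Feb: +$938.28 − $1,890.12 → $1,583.34
  Mar: +$938.28 − $3,459.90 → -$938.28
  Apr: +$938.28 → $0.00
Lowest trial balance = -$938.28 (Mar)
Initial deposit = cushion − low point = $1,876.56 − (-$938.28) = $2,814.84

$2,814.84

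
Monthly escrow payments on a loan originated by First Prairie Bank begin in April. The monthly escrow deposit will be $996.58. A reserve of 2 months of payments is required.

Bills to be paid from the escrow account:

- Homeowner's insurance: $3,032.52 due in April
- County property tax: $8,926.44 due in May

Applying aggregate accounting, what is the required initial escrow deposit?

$11,958.96

Cushion = 2 × $996.58 = $1,993.16
Trial balance (start $0, +$996.58 each month, − disbursements):
  Apr: +$996.58 − $3,032.52 → -$2,035.94
  May: +$996.58 − $8,926.44 → -$9,965.80
  Jun: +$996.58 → -$8,969.22
  Jul: +$996.58 → -$7,972.64
  Aug: +$996.58 → -$6,976.06
  Sep: +$996.58 → -$5,979.48
  Oct: +$996.58 → -$4,982.90
  Nov: +$996.58 → -$3,986.32
  Dec: +$996.58 → -$2,989.74
  Jan: +$996.58 → -$1,993.16
  Feb: +$996.58 → -$996.58
  Mar: +$996.58 → $0.00
Lowest trial balance = -$9,965.80 (May)
Initial deposit = cushion − low point = $1,993.16 − (-$9,965.80) = $11,958.96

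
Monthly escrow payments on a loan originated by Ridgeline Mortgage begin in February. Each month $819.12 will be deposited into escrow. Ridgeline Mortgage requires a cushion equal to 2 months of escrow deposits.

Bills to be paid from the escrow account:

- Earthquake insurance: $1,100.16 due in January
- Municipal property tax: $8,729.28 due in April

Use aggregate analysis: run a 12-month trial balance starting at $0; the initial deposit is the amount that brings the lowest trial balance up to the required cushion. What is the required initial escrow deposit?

Cushion = 2 × $819.12 = $1,638.24
Trial balance (start $0, +$819.12 each month, − disbursements):
  Feb: +$819.12 → $819.12
  Mar: +$819.12 → $1,638.24
  Apr: +$819.12 − $8,729.28 → -$6,271.92
  May: +$819.12 → -$5,452.80
  Jun: +$819.12 → -$4,633.68
  Jul: +$819.12 → -$3,814.56
  Aug: +$819.12 → -$2,995.44
  Sep: +$819.12 → -$2,176.32
  Oct: +$819.12 → -$1,357.20
  Nov: +$819.12 → -$538.08
  Dec: +$819.12 → $281.04
  Jan: +$819.12 − $1,100.16 → $0.00
Lowest trial balance = -$6,271.92 (Apr)
Initial deposit = cushion − low point = $1,638.24 − (-$6,271.92) = $7,910.16

$7,910.16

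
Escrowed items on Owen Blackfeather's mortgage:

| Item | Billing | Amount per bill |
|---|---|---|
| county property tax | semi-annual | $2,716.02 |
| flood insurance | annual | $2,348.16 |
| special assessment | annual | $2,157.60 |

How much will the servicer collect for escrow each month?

$828.15

County property tax — $2,716.02 × 2 = $5,432.04 per year
Flood insurance — $2,348.16 per year
Special assessment — $2,157.60 per year
Total per year = $5,432.04 + $2,348.16 + $2,157.60 = $9,937.80
Monthly = $9,937.80 ÷ 12 = $828.15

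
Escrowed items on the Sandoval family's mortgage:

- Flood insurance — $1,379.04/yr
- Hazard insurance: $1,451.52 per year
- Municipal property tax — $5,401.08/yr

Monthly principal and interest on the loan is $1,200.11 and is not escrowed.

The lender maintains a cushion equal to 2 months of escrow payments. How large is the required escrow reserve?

$1,371.94

Flood insurance — $1,379.04/yr
Hazard insurance — $1,451.52/yr
Municipal property tax — $5,401.08/yr
Annual escrow total = $1,379.04 + $1,451.52 + $5,401.08 = $8,231.64
Base monthly escrow = $8,231.64 / 12 = $685.97
Reserve = 2 × $685.97 = $1,371.94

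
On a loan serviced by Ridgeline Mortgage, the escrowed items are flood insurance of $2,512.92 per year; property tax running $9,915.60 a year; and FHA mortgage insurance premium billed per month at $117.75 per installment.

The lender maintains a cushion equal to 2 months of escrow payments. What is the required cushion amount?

$2,306.92

Flood insurance: $2,512.92
Property tax: $9,915.60
FHA mortgage insurance premium: $117.75 × 12 = $1,413.00
Combined annual = $2,512.92 + $9,915.60 + $1,413.00 = $13,841.52
Monthly escrow = $13,841.52 / 12 = $1,153.46
Required cushion = 2 × $1,153.46 = $2,306.92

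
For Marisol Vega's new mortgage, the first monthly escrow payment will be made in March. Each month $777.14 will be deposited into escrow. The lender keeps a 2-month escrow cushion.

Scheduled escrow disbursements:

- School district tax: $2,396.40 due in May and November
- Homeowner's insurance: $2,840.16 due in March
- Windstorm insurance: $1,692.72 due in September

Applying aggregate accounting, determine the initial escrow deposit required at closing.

$4,459.42

Cushion = 2 × $777.14 = $1,554.28
Trial balance (start $0, +$777.14 each month, − disbursements):
  Mar: +$777.14 − $2,840.16 → -$2,063.02
  Apr: +$777.14 → -$1,285.88
  May: +$777.14 − $2,396.40 → -$2,905.14
  Jun: +$777.14 → -$2,128.00
  Jul: +$777.14 → -$1,350.86
  Aug: +$777.14 → -$573.72
  Sep: +$777.14 − $1,692.72 → -$1,489.30
  Oct: +$777.14 → -$712.16
  Nov: +$777.14 − $2,396.40 → -$2,331.42
  Dec: +$777.14 → -$1,554.28
  Jan: +$777.14 → -$777.14
  Feb: +$777.14 → $0.00
Lowest trial balance = -$2,905.14 (May)
Initial deposit = cushion − low point = $1,554.28 − (-$2,905.14) = $4,459.42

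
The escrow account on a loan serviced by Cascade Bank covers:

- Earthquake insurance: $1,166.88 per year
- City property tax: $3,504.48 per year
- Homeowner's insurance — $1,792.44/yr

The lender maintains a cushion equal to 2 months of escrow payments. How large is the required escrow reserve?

$1,077.30

Earthquake insurance — $1,166.88 per year
City property tax — $3,504.48 per year
Homeowner's insurance — $1,792.44 per year
Annual escrow total = $1,166.88 + $3,504.48 + $1,792.44 = $6,463.80
Monthly escrow = $6,463.80 ÷ 12 = $538.65
Required cushion = 2 × $538.65 = $1,077.30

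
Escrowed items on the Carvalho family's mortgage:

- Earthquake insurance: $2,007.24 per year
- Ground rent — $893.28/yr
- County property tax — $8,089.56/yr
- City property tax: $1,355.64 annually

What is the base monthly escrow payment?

$1,028.81

Earthquake insurance — $2,007.24 annually
Ground rent — $893.28 annually
County property tax — $8,089.56 annually
City property tax — $1,355.64 annually
Yearly total = $12,345.72
Monthly = $12,345.72 ÷ 12 = $1,028.81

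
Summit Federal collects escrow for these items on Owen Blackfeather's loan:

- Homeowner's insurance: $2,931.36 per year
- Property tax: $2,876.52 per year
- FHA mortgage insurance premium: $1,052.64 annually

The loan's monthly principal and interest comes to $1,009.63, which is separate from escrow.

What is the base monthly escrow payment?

$571.71

Homeowner's insurance = $2,931.36
Property tax = $2,876.52
FHA mortgage insurance premium = $1,052.64
Combined annual = $2,931.36 + $2,876.52 + $1,052.64 = $6,860.52
Per month = $6,860.52 / 12 = $571.71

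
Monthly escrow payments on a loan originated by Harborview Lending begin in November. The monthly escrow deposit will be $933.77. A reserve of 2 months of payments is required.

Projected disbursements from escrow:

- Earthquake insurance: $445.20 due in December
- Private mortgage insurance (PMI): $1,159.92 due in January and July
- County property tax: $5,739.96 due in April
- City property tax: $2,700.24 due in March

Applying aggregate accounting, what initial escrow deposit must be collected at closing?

$6,310.24

Cushion = 2 × $933.77 = $1,867.54
Trial balance (start $0, +$933.77 each month, − disbursements):
  Nov: +$933.77 → $933.77
  Dec: +$933.77 − $445.20 → $1,422.34
  Jan: +$933.77 − $1,159.92 → $1,196.19
  Feb: +$933.77 → $2,129.96
  Mar: +$933.77 − $2,700.24 → $363.49
  Apr: +$933.77 − $5,739.96 → -$4,442.70
  May: +$933.77 → -$3,508.93
  Jun: +$933.77 → -$2,575.16
  Jul: +$933.77 − $1,159.92 → -$2,801.31
  Aug: +$933.77 → -$1,867.54
  Sep: +$933.77 → -$933.77
  Oct: +$933.77 → $0.00
Lowest trial balance = -$4,442.70 (Apr)
Initial deposit = cushion − low point = $1,867.54 − (-$4,442.70) = $6,310.24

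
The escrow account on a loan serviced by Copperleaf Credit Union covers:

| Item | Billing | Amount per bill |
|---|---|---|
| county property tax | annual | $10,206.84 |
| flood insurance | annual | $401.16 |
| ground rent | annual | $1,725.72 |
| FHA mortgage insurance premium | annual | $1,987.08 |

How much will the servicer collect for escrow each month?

County property tax: $10,206.84
Flood insurance: $401.16
Ground rent: $1,725.72
FHA mortgage insurance premium: $1,987.08
Combined annual = $14,320.80
Per month = $14,320.80 / 12 = $1,193.40

$1,193.40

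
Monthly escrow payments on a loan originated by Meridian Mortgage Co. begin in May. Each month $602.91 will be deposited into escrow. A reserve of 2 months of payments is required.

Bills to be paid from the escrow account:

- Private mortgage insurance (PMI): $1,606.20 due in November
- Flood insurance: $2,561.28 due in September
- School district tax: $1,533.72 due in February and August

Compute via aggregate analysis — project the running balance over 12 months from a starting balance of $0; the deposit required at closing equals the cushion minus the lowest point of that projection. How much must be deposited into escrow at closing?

$2,686.65

Cushion = 2 × $602.91 = $1,205.82
Trial balance (start $0, +$602.91 each month, − disbursements):
  May: +$602.91 → $602.91
  Jun: +$602.91 → $1,205.82
  Jul: +$602.91 → $1,808.73
  Aug: +$602.91 − $1,533.72 → $877.92
  Sep: +$602.91 − $2,561.28 → -$1,080.45
  Oct: +$602.91 → -$477.54
  Nov: +$602.91 − $1,606.20 → -$1,480.83
  Dec: +$602.91 → -$877.92
  Jan: +$602.91 → -$275.01
  Feb: +$602.91 − $1,533.72 → -$1,205.82
  Mar: +$602.91 → -$602.91
  Apr: +$602.91 → $0.00
Lowest trial balance = -$1,480.83 (Nov)
Initial deposit = cushion − low point = $1,205.82 − (-$1,480.83) = $2,686.65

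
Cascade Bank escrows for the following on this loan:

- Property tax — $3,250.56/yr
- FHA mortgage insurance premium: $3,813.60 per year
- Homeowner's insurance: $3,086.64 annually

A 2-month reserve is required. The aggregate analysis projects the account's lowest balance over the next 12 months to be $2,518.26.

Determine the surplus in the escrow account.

Property tax: $3,250.56 annually
FHA mortgage insurance premium: $3,813.60 annually
Homeowner's insurance: $3,086.64 annually
Total annual escrow = $3,250.56 + $3,813.60 + $3,086.64 = $10,150.80
Monthly escrow = $10,150.80 ÷ 12 = $845.90
Required reserve = 2 × $845.90 = $1,691.80
Excess over cushion: $2,518.26 − $1,691.80 = $826.46

$826.46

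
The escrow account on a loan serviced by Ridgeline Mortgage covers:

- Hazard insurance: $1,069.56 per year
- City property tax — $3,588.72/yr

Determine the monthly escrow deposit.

Hazard insurance — $1,069.56 per year
City property tax — $3,588.72 per year
Total per year = $4,658.28
Per month = $4,658.28 ÷ 12 = $388.19

$388.19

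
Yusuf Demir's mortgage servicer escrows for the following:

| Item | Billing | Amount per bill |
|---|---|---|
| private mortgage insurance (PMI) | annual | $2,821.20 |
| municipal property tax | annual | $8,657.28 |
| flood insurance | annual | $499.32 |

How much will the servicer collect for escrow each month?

Private mortgage insurance (PMI): $2,821.20 per year
Municipal property tax: $8,657.28 per year
Flood insurance: $499.32 per year
Total annual escrow = $2,821.20 + $8,657.28 + $499.32 = $11,977.80
Base monthly escrow = $11,977.80 / 12 = $998.15

$998.15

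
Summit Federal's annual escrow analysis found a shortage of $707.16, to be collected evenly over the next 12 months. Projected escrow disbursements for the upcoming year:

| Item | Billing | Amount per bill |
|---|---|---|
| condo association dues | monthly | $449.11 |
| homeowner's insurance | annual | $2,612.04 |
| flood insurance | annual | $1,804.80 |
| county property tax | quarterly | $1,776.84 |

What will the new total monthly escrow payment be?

Condo association dues = $449.11 × 12 = $5,389.32
Homeowner's insurance = $2,612.04
Flood insurance = $1,804.80
County property tax = $1,776.84 × 4 = $7,107.36
Total per year = $16,913.52
Base monthly escrow = $16,913.52 ÷ 12 = $1,409.46
Monthly shortage recovery: $707.16 / 12 = $58.93
Adjusted monthly = $1,409.46 + $58.93 = $1,468.39

$1,468.39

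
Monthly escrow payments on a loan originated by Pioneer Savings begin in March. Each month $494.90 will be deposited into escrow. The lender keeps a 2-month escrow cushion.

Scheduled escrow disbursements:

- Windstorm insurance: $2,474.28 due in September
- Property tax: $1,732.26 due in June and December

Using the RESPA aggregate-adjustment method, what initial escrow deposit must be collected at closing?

Cushion = 2 × $494.90 = $989.80
Trial balance (start $0, +$494.90 each month, − disbursements):
  Mar: +$494.90 → $494.90
  Apr: +$494.90 → $989.80
  May: +$494.90 → $1,484.70
  Jun: +$494.90 − $1,732.26 → $247.34
  Jul: +$494.90 → $742.24
  Aug: +$494.90 → $1,237.14
  Sep: +$494.90 − $2,474.28 → -$742.24
  Oct: +$494.90 → -$247.34
  Nov: +$494.90 → $247.56
  Dec: +$494.90 − $1,732.26 → -$989.80
  Jan: +$494.90 → -$494.90
  Feb: +$494.90 → $0.00
Lowest trial balance = -$989.80 (Dec)
Initial deposit = cushion − low point = $989.80 − (-$989.80) = $1,979.60

$1,979.60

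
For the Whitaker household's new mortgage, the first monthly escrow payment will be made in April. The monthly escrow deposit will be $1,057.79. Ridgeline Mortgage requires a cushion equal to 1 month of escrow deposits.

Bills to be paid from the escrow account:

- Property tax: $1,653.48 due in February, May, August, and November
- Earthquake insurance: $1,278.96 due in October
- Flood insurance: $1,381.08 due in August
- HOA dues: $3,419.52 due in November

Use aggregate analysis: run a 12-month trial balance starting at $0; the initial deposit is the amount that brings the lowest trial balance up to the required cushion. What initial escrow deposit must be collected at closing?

Cushion = 1 × $1,057.79 = $1,057.79
Trial balance (start $0, +$1,057.79 each month, − disbursements):
  Apr: +$1,057.79 → $1,057.79
  May: +$1,057.79 − $1,653.48 → $462.10
  Jun: +$1,057.79 → $1,519.89
  Jul: +$1,057.79 → $2,577.68
  Aug: +$1,057.79 − $3,034.56 → $600.91
  Sep: +$1,057.79 → $1,658.70
  Oct: +$1,057.79 − $1,278.96 → $1,437.53
  Nov: +$1,057.79 − $5,073.00 → -$2,577.68
  Dec: +$1,057.79 → -$1,519.89
  Jan: +$1,057.79 → -$462.10
  Feb: +$1,057.79 − $1,653.48 → -$1,057.79
  Mar: +$1,057.79 → $0.00
Lowest trial balance = -$2,577.68 (Nov)
Initial deposit = cushion − low point = $1,057.79 − (-$2,577.68) = $3,635.47

$3,635.47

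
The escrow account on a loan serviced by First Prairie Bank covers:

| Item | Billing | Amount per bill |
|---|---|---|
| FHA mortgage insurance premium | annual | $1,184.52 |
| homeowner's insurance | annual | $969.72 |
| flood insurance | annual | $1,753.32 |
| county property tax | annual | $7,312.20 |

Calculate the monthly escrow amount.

FHA mortgage insurance premium = $1,184.52 annually
Homeowner's insurance = $969.72 annually
Flood insurance = $1,753.32 annually
County property tax = $7,312.20 annually
Total per year = $1,184.52 + $969.72 + $1,753.32 + $7,312.20 = $11,219.76
Monthly = $11,219.76 / 12 = $934.98

$934.98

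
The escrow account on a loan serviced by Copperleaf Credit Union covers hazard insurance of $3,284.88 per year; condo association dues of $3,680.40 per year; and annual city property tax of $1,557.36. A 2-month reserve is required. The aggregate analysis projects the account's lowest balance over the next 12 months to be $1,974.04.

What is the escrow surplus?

Hazard insurance — $3,284.88 per year
Condo association dues — $3,680.40 per year
City property tax — $1,557.36 per year
Total per year = $3,284.88 + $3,680.40 + $1,557.36 = $8,522.64
Base monthly escrow = $8,522.64 ÷ 12 = $710.22
Required cushion = 2 × $710.22 = $1,420.44
Excess over cushion: $1,974.04 − $1,420.44 = $553.60

$553.60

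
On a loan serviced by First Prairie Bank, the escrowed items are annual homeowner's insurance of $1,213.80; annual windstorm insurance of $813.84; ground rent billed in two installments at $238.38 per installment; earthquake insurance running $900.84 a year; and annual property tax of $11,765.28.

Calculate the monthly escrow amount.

Homeowner's insurance: $1,213.80 per year
Windstorm insurance: $813.84 per year
Ground rent: $238.38 × 2 = $476.76 per year
Earthquake insurance: $900.84 per year
Property tax: $11,765.28 per year
Combined annual = $15,170.52
Monthly = $15,170.52 / 12 = $1,264.21

$1,264.21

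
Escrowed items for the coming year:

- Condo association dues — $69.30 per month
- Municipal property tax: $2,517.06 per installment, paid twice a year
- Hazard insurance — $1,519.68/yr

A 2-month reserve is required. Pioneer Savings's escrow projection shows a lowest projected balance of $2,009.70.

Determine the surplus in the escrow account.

Condo association dues: $69.30 × 12 = $831.60 per year
Municipal property tax: $2,517.06 × 2 = $5,034.12 per year
Hazard insurance: $1,519.68 per year
Yearly total = $831.60 + $5,034.12 + $1,519.68 = $7,385.40
Monthly = $7,385.40 / 12 = $615.45
Required reserve = 2 × $615.45 = $1,230.90
Excess over cushion: $2,009.70 − $1,230.90 = $778.80

$778.80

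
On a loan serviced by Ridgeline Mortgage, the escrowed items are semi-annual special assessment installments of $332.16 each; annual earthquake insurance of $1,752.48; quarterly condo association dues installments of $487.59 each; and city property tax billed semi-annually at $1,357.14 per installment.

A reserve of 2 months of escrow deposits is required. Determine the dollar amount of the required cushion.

Special assessment = $332.16 × 2 = $664.32/yr
Earthquake insurance = $1,752.48/yr
Condo association dues = $487.59 × 4 = $1,950.36/yr
City property tax = $1,357.14 × 2 = $2,714.28/yr
Total annual escrow = $7,081.44
Monthly = $7,081.44 / 12 = $590.12
Required cushion = 2 × $590.12 = $1,180.24

$1,180.24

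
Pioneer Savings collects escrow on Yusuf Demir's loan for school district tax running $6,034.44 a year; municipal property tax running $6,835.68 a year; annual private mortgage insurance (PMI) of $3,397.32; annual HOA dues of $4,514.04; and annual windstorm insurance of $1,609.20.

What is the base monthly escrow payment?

School district tax: $6,034.44/yr
Municipal property tax: $6,835.68/yr
Private mortgage insurance (PMI): $3,397.32/yr
HOA dues: $4,514.04/yr
Windstorm insurance: $1,609.20/yr
Combined annual = $22,390.68
Base monthly escrow = $22,390.68 ÷ 12 = $1,865.89

$1,865.89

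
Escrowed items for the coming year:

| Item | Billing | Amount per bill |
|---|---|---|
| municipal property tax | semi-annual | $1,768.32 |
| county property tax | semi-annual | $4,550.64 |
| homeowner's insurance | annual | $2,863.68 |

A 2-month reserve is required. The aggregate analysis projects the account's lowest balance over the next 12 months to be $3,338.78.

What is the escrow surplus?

$755.18

Municipal property tax: $1,768.32 × 2 = $3,536.64 annually
County property tax: $4,550.64 × 2 = $9,101.28 annually
Homeowner's insurance: $2,863.68 annually
Annual escrow total = $3,536.64 + $9,101.28 + $2,863.68 = $15,501.60
Base monthly escrow = $15,501.60 ÷ 12 = $1,291.80
Cushion = 2 × $1,291.80 = $2,583.60
Surplus = $3,338.78 − $2,583.60 = $755.18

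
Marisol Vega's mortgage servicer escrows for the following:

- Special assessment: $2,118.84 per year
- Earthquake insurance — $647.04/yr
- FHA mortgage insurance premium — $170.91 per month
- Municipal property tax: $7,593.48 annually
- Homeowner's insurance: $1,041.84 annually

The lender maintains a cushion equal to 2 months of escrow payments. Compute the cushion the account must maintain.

$2,242.02

Special assessment — $2,118.84
Earthquake insurance — $647.04
FHA mortgage insurance premium — $170.91 × 12 = $2,050.92
Municipal property tax — $7,593.48
Homeowner's insurance — $1,041.84
Yearly total = $2,118.84 + $647.04 + $2,050.92 + $7,593.48 + $1,041.84 = $13,452.12
Monthly escrow = $13,452.12 ÷ 12 = $1,121.01
Cushion = 2 × $1,121.01 = $2,242.02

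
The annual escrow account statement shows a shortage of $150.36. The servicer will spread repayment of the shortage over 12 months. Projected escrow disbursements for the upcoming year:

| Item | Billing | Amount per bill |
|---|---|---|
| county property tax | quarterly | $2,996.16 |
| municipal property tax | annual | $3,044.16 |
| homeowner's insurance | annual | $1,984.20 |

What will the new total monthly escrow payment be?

$1,430.28

County property tax: $2,996.16 × 4 = $11,984.64/yr
Municipal property tax: $3,044.16/yr
Homeowner's insurance: $1,984.20/yr
Yearly total = $11,984.64 + $3,044.16 + $1,984.20 = $17,013.00
Base monthly escrow = $17,013.00 / 12 = $1,417.75
Monthly shortage recovery: $150.36 / 12 = $12.53
Adjusted monthly = $1,417.75 + $12.53 = $1,430.28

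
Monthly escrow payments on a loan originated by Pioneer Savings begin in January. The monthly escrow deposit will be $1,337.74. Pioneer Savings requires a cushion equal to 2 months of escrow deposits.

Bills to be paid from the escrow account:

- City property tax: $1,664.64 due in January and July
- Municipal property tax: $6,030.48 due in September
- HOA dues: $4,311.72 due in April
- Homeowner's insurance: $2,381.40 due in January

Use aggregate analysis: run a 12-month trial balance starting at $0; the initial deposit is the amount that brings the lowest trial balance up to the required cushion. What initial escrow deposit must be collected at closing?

Cushion = 2 × $1,337.74 = $2,675.48
Trial balance (start $0, +$1,337.74 each month, − disbursements):
  Jan: +$1,337.74 − $4,046.04 → -$2,708.30
  Feb: +$1,337.74 → -$1,370.56
  Mar: +$1,337.74 → -$32.82
  Apr: +$1,337.74 − $4,311.72 → -$3,006.80
  May: +$1,337.74 → -$1,669.06
  Jun: +$1,337.74 → -$331.32
  Jul: +$1,337.74 − $1,664.64 → -$658.22
  Aug: +$1,337.74 → $679.52
  Sep: +$1,337.74 − $6,030.48 → -$4,013.22
  Oct: +$1,337.74 → -$2,675.48
  Nov: +$1,337.74 → -$1,337.74
  Dec: +$1,337.74 → $0.00
Lowest trial balance = -$4,013.22 (Sep)
Initial deposit = cushion − low point = $2,675.48 − (-$4,013.22) = $6,688.70

$6,688.70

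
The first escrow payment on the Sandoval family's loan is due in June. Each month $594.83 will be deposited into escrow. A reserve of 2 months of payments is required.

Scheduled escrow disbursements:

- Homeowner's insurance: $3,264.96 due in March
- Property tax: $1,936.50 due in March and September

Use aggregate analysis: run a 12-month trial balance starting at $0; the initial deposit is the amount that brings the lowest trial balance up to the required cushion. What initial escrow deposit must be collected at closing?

$2,379.32

Cushion = 2 × $594.83 = $1,189.66
Trial balance (start $0, +$594.83 each month, − disbursements):
  Jun: +$594.83 → $594.83
  Jul: +$594.83 → $1,189.66
  Aug: +$594.83 → $1,784.49
  Sep: +$594.83 − $1,936.50 → $442.82
  Oct: +$594.83 → $1,037.65
  Nov: +$594.83 → $1,632.48
  Dec: +$594.83 → $2,227.31
  Jan: +$594.83 → $2,822.14
  Feb: +$594.83 → $3,416.97
  Mar: +$594.83 − $5,201.46 → -$1,189.66
  Apr: +$594.83 → -$594.83
  May: +$594.83 → $0.00
Lowest trial balance = -$1,189.66 (Mar)
Initial deposit = cushion − low point = $1,189.66 − (-$1,189.66) = $2,379.32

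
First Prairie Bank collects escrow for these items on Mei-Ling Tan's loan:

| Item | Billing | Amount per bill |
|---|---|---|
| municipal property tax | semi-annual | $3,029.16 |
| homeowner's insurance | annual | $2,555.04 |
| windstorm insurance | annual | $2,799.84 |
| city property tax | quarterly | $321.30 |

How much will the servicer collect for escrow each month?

$1,058.20

Municipal property tax: $3,029.16 × 2 = $6,058.32 per year
Homeowner's insurance: $2,555.04 per year
Windstorm insurance: $2,799.84 per year
City property tax: $321.30 × 4 = $1,285.20 per year
Combined annual = $12,698.40
Base monthly escrow = $12,698.40 ÷ 12 = $1,058.20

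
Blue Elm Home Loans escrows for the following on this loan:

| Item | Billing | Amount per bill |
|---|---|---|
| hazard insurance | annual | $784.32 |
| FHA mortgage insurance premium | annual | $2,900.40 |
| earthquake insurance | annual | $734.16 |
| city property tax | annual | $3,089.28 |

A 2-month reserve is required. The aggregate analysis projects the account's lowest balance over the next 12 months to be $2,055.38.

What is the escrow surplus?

Hazard insurance — $784.32/yr
FHA mortgage insurance premium — $2,900.40/yr
Earthquake insurance — $734.16/yr
City property tax — $3,089.28/yr
Yearly total = $784.32 + $2,900.40 + $734.16 + $3,089.28 = $7,508.16
Base monthly escrow = $7,508.16 ÷ 12 = $625.68
Required cushion = 2 × $625.68 = $1,251.36
Surplus = $2,055.38 − $1,251.36 = $804.02

$804.02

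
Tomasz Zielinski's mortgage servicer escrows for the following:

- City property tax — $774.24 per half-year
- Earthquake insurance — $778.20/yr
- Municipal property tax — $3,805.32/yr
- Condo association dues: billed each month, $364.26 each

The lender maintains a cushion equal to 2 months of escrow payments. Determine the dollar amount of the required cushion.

City property tax — $774.24 × 2 = $1,548.48 per year
Earthquake insurance — $778.20 per year
Municipal property tax — $3,805.32 per year
Condo association dues — $364.26 × 12 = $4,371.12 per year
Total annual escrow = $10,503.12
Per month = $10,503.12 / 12 = $875.26
Required cushion = 2 × $875.26 = $1,750.52

$1,750.52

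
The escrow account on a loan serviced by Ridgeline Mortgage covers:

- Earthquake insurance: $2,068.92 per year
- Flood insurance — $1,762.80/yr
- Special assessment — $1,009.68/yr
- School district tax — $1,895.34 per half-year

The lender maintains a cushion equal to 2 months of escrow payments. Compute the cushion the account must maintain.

$1,438.68

Earthquake insurance: $2,068.92
Flood insurance: $1,762.80
Special assessment: $1,009.68
School district tax: $1,895.34 × 2 = $3,790.68
Total per year = $8,632.08
Base monthly escrow = $8,632.08 ÷ 12 = $719.34
Cushion = 2 × $719.34 = $1,438.68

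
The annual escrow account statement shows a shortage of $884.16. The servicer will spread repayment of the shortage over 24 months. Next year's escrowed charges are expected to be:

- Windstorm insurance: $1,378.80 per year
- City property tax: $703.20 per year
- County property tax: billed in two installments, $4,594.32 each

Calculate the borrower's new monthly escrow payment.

$976.06

Windstorm insurance — $1,378.80/yr
City property tax — $703.20/yr
County property tax — $4,594.32 × 2 = $9,188.64/yr
Combined annual = $1,378.80 + $703.20 + $9,188.64 = $11,270.64
Monthly escrow = $11,270.64 / 12 = $939.22
Shortage per month = $884.16 ÷ 24 = $36.84
New monthly escrow = $939.22 + $36.84 = $976.06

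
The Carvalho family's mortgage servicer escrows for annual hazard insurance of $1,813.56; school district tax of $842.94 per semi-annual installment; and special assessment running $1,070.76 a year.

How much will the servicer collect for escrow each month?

Hazard insurance = $1,813.56
School district tax = $842.94 × 2 = $1,685.88
Special assessment = $1,070.76
Total per year = $1,813.56 + $1,685.88 + $1,070.76 = $4,570.20
Base monthly escrow = $4,570.20 ÷ 12 = $380.85

$380.85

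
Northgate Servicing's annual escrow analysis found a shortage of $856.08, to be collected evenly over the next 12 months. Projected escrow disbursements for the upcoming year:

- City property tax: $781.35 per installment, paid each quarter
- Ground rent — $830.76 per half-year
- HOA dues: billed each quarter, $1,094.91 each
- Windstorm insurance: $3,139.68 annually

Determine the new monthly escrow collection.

$1,096.86

City property tax: $781.35 × 4 = $3,125.40 annually
Ground rent: $830.76 × 2 = $1,661.52 annually
HOA dues: $1,094.91 × 4 = $4,379.64 annually
Windstorm insurance: $3,139.68 annually
Annual escrow total = $12,306.24
Base monthly escrow = $12,306.24 / 12 = $1,025.52
Shortage spread = $856.08 / 12 = $71.34/mo
Adjusted monthly = $1,025.52 + $71.34 = $1,096.86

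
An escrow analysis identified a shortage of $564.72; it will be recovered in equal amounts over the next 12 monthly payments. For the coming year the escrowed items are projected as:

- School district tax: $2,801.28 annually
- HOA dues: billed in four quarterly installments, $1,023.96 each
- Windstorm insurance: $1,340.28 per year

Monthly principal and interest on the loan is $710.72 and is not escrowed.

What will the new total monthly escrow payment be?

$733.51

School district tax — $2,801.28
HOA dues — $1,023.96 × 4 = $4,095.84
Windstorm insurance — $1,340.28
Combined annual = $2,801.28 + $4,095.84 + $1,340.28 = $8,237.40
Per month = $8,237.40 / 12 = $686.45
Shortage spread = $564.72 ÷ 12 = $47.06/mo
Adjusted monthly = $686.45 + $47.06 = $733.51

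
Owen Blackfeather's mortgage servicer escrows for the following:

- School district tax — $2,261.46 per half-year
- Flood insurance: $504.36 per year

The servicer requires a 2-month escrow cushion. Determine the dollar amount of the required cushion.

School district tax = $2,261.46 × 2 = $4,522.92
Flood insurance = $504.36
Annual escrow total = $5,027.28
Per month = $5,027.28 / 12 = $418.94
Reserve = 2 × $418.94 = $837.88

$837.88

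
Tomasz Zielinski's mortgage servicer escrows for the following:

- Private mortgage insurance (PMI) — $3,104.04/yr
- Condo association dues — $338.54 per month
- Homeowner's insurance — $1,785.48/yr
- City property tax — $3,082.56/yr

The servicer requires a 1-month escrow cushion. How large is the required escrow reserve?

Private mortgage insurance (PMI): $3,104.04
Condo association dues: $338.54 × 12 = $4,062.48
Homeowner's insurance: $1,785.48
City property tax: $3,082.56
Yearly total = $3,104.04 + $4,062.48 + $1,785.48 + $3,082.56 = $12,034.56
Base monthly escrow = $12,034.56 ÷ 12 = $1,002.88
Reserve = 1 × $1,002.88 = $1,002.88

$1,002.88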